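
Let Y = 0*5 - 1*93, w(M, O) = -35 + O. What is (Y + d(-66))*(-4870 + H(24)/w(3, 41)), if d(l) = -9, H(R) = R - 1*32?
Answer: 496876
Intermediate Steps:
H(R) = -32 + R (H(R) = R - 32 = -32 + R)
Y = -93 (Y = 0 - 93 = -93)
(Y + d(-66))*(-4870 + H(24)/w(3, 41)) = (-93 - 9)*(-4870 + (-32 + 24)/(-35 + 41)) = -102*(-4870 - 8/6) = -102*(-4870 - 8*1/6) = -102*(-4870 - 4/3) = -102*(-14614/3) = 496876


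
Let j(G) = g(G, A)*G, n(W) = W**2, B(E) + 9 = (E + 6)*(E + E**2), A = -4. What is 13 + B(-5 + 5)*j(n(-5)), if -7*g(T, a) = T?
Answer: 5716/7 ≈ 816.57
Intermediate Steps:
g(T, a) = -T/7
B(E) = -9 + (6 + E)*(E + E**2) (B(E) = -9 + (E + 6)*(E + E**2) = -9 + (6 + E)*(E + E**2))
j(G) = -G**2/7 (j(G) = (-G/7)*G = -G**2/7)
13 + B(-5 + 5)*j(n(-5)) = 13 + (-9 + (-5 + 5)**3 + 6*(-5 + 5) + 7*(-5 + 5)**2)*(-((-5)**2)**2/7) = 13 + (-9 + 0**3 + 6*0 + 7*0**2)*(-1/7*25**2) = 13 + (-9 + 0 + 0 + 7*0)*(-1/7*625) = 13 + (-9 + 0 + 0 + 0)*(-625/7) = 13 - 9*(-625/7) = 13 + 5625/7 = 5716/7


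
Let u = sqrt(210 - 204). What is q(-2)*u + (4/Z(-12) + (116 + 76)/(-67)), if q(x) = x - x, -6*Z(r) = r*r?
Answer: -1219/402 ≈ -3.0323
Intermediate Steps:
Z(r) = -r**2/6 (Z(r) = -r*r/6 = -r**2/6)
q(x) = 0
u = sqrt(6) ≈ 2.4495
q(-2)*u + (4/Z(-12) + (116 + 76)/(-67)) = 0*sqrt(6) + (4/((-1/6*(-12)**2)) + (116 + 76)/(-67)) = 0 + (4/((-1/6*144)) + 192*(-1/67)) = 0 + (4/(-24) - 192/67) = 0 + (4*(-1/24) - 192/67) = 0 + (-1/6 - 192/67) = 0 - 1219/402 = -1219/402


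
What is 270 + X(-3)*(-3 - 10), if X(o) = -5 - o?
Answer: 296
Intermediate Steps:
270 + X(-3)*(-3 - 10) = 270 + (-5 - 1*(-3))*(-3 - 10) = 270 + (-5 + 3)*(-13) = 270 - 2*(-13) = 270 + 26 = 296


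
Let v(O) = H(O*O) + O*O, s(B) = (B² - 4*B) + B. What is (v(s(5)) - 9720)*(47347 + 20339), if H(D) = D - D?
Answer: -651139320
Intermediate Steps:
H(D) = 0
s(B) = B² - 3*B
v(O) = O² (v(O) = 0 + O*O = 0 + O² = O²)
(v(s(5)) - 9720)*(47347 + 20339) = ((5*(-3 + 5))² - 9720)*(47347 + 20339) = ((5*2)² - 9720)*67686 = (10² - 9720)*67686 = (100 - 9720)*67686 = -9620*67686 = -651139320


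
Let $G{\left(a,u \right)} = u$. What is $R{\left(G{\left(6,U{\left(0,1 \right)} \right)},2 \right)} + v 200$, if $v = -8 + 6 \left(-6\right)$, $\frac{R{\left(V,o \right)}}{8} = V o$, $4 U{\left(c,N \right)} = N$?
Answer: $-8796$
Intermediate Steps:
$U{\left(c,N \right)} = \frac{N}{4}$
$R{\left(V,o \right)} = 8 V o$
$v = -44$ ($v = -8 - 36 = -44$)
$R{\left(G{\left(6,U{\left(0,1 \right)} \right)},2 \right)} + v 200 = 8 \cdot \frac{1}{4} \cdot 1 \cdot 2 - 8800 = 8 \cdot \frac{1}{4} \cdot 2 - 8800 = 4 - 8800 = -8796$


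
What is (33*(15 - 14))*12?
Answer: 396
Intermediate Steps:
(33*(15 - 14))*12 = (33*1)*12 = 33*12 = 396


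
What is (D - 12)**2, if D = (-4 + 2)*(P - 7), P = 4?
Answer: 36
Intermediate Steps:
D = 6 (D = (-4 + 2)*(4 - 7) = -2*(-3) = 6)
(D - 12)**2 = (6 - 12)**2 = (-6)**2 = 36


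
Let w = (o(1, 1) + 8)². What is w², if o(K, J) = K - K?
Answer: 4096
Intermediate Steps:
o(K, J) = 0
w = 64 (w = (0 + 8)² = 8² = 64)
w² = 64² = 4096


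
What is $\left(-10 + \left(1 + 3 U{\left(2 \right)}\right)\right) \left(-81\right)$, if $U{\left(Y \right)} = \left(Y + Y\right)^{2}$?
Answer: $-3159$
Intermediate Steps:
$U{\left(Y \right)} = 4 Y^{2}$ ($U{\left(Y \right)} = \left(2 Y\right)^{2} = 4 Y^{2}$)
$\left(-10 + \left(1 + 3 U{\left(2 \right)}\right)\right) \left(-81\right) = \left(-10 + \left(1 + 3 \cdot 4 \cdot 2^{2}\right)\right) \left(-81\right) = \left(-10 + \left(1 + 3 \cdot 4 \cdot 4\right)\right) \left(-81\right) = \left(-10 + \left(1 + 3 \cdot 16\right)\right) \left(-81\right) = \left(-10 + \left(1 + 48\right)\right) \left(-81\right) = \left(-10 + 49\right) \left(-81\right) = 39 \left(-81\right) = -3159$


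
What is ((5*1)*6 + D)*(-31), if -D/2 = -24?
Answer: -2418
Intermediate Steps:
D = 48 (D = -2*(-24) = 48)
((5*1)*6 + D)*(-31) = ((5*1)*6 + 48)*(-31) = (5*6 + 48)*(-31) = (30 + 48)*(-31) = 78*(-31) = -2418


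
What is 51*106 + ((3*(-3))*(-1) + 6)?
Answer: 5421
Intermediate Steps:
51*106 + ((3*(-3))*(-1) + 6) = 5406 + (-9*(-1) + 6) = 5406 + (9 + 6) = 5406 + 15 = 5421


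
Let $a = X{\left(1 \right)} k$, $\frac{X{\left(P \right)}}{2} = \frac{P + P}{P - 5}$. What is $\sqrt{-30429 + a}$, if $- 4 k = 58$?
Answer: $\frac{i \sqrt{121658}}{2} \approx 174.4 i$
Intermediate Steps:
$k = - \frac{29}{2}$ ($k = \left(- \frac{1}{4}\right) 58 = - \frac{29}{2} \approx -14.5$)
$X{\left(P \right)} = \frac{4 P}{-5 + P}$ ($X{\left(P \right)} = 2 \frac{P + P}{P - 5} = 2 \frac{2 P}{-5 + P} = \frac{4 P}{-5 + P}$)
$a = \frac{29}{2}$ ($a = 4 \cdot 1 \frac{1}{-5 + 1} \left(- \frac{29}{2}\right) = 4 \cdot 1 \frac{1}{-4} \left(- \frac{29}{2}\right) = 4 \cdot 1 \left(- \frac{1}{4}\right) \left(- \frac{29}{2}\right) = \left(-1\right) \left(- \frac{29}{2}\right) = \frac{29}{2} \approx 14.5$)
$\sqrt{-30429 + a} = \sqrt{-30429 + \frac{29}{2}} = \sqrt{- \frac{60829}{2}} = \frac{i \sqrt{121658}}{2}$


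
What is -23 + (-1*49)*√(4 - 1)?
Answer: -23 - 49*√3 ≈ -107.87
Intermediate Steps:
-23 + (-1*49)*√(4 - 1) = -23 - 49*√3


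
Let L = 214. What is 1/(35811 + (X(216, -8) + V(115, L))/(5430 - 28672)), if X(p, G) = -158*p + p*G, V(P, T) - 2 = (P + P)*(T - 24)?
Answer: 11621/416155708 ≈ 2.7925e-5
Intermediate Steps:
V(P, T) = 2 + 2*P*(-24 + T) (V(P, T) = 2 + (P + P)*(T - 24) = 2 + (2*P)*(-24 + T) = 2 + 2*P*(-24 + T))
X(p, G) = -158*p + G*p
1/(35811 + (X(216, -8) + V(115, L))/(5430 - 28672)) = 1/(35811 + (216*(-158 - 8) + (2 - 48*115 + 2*115*214))/(5430 - 28672)) = 1/(35811 + (216*(-166) + (2 - 5520 + 49220))/(-23242)) = 1/(35811 + (-35856 + 43702)*(-1/23242)) = 1/(35811 + 7846*(-1/23242)) = 1/(35811 - 3923/11621) = 1/(416155708/11621) = 11621/416155708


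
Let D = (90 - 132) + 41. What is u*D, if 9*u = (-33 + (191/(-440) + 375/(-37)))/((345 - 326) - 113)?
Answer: -709307/13772880 ≈ -0.051500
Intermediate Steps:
u = 709307/13772880 (u = ((-33 + (191/(-440) + 375/(-37)))/((345 - 326) - 113))/9 = ((-33 + (191*(-1/440) + 375*(-1/37)))/(19 - 113))/9 = ((-33 + (-191/440 - 375/37))/(-94))/9 = ((-33 - 172067/16280)*(-1/94))/9 = (-709307/16280*(-1/94))/9 = (⅑)*(709307/1530320) = 709307/13772880 ≈ 0.051500)
D = -1 (D = -42 + 41 = -1)
u*D = (709307/13772880)*(-1) = -709307/13772880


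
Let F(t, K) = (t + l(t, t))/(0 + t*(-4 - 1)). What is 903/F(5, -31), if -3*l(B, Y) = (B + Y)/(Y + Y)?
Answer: -9675/2 ≈ -4837.5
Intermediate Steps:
l(B, Y) = -(B + Y)/(6*Y) (l(B, Y) = -(B + Y)/(3*(Y + Y)) = -(B + Y)/(3*(2*Y)) = -(B + Y)*1/(2*Y)/3 = -(B + Y)/(6*Y))
F(t, K) = -(-⅓ + t)/(5*t) (F(t, K) = (t + (-t - t)/(6*t))/(0 + t*(-4 - 1)) = (t + (-2*t)/(6*t))/(0 + t*(-5)) = (t - ⅓)/(0 - 5*t) = (-⅓ + t)/((-5*t)) = (-⅓ + t)*(-1/(5*t)) = -(-⅓ + t)/(5*t))
903/F(5, -31) = 903/(((1/15)*(1 - 3*5)/5)) = 903/(((1/15)*(⅕)*(1 - 15))) = 903/(((1/15)*(⅕)*(-14))) = 903/(-14/75) = 903*(-75/14) = -9675/2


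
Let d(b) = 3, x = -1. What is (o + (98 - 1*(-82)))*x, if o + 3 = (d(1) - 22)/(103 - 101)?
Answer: -335/2 ≈ -167.50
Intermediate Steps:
o = -25/2 (o = -3 + (3 - 22)/(103 - 101) = -3 - 19/2 = -25/2 ≈ -12.500)
(o + (98 - 1*(-82)))*x = (-25/2 + (98 - 1*(-82)))*(-1) = (-25/2 + (98 + 82))*(-1) = (-25/2 + 180)*(-1) = (335/2)*(-1) = -335/2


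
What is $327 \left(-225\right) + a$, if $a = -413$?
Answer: $-73988$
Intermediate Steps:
$327 \left(-225\right) + a = 327 \left(-225\right) - 413 = -73575 - 413 = -73988$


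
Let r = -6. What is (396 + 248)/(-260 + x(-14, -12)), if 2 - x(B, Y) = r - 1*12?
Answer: -161/60 ≈ -2.6833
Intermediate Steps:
x(B, Y) = 20 (x(B, Y) = 2 - (-6 - 1*12) = 2 - (-6 - 12) = 2 - 1*(-18) = 2 + 18 = 20)
(396 + 248)/(-260 + x(-14, -12)) = (396 + 248)/(-260 + 20) = 644/(-240) = 644*(-1/240) = -161/60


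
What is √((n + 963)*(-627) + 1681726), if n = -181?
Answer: 2*√297853 ≈ 1091.5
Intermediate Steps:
√((n + 963)*(-627) + 1681726) = √((-181 + 963)*(-627) + 1681726) = √(782*(-627) + 1681726) = √(-490314 + 1681726) = √1191412 = 2*√297853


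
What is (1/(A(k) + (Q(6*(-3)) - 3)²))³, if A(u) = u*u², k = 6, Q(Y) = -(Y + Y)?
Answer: 1/2222447625 ≈ 4.4995e-10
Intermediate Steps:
Q(Y) = -2*Y
A(u) = u³
(1/(A(k) + (Q(6*(-3)) - 3)²))³ = (1/(6³ + (-12*(-3) - 3)²))³ = (1/(216 + (-2*(-18) - 3)²))³ = (1/(216 + (36 - 3)²))³ = (1/(216 + 33²))³ = (1/(216 + 1089))³ = (1/1305)³ = 1/2222447625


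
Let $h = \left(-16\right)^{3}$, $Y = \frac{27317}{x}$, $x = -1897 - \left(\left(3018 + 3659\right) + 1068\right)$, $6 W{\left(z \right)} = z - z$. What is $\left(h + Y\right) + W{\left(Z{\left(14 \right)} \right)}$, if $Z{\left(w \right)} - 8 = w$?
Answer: $- \frac{39520949}{9642} \approx -4098.8$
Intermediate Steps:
$Z{\left(w \right)} = 8 + w$
$W{\left(z \right)} = 0$ ($W{\left(z \right)} = \frac{z - z}{6} = \frac{1}{6} \cdot 0 = 0$)
$x = -9642$ ($x = -1897 - \left(6677 + 1068\right) = -1897 - 7745 = -9642$)
$Y = - \frac{27317}{9642}$ ($Y = \frac{27317}{-9642} = 27317 \left(- \frac{1}{9642}\right) = - \frac{27317}{9642} \approx -2.8331$)
$h = -4096$
$\left(h + Y\right) + W{\left(Z{\left(14 \right)} \right)} = \left(-4096 - \frac{27317}{9642}\right) + 0 = - \frac{39520949}{9642} + 0 = - \frac{39520949}{9642}$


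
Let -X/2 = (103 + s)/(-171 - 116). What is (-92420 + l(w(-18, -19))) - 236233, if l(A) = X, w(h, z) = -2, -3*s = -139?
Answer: -40424191/123 ≈ -3.2865e+5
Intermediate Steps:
s = 139/3 (s = -⅓*(-139) = 139/3 ≈ 46.333)
X = 128/123 (X = -2*(103 + 139/3)/(-171 - 116) = -896/(3*(-287)) = -896*(-1)/(3*287) = -2*(-64/123) = 128/123 ≈ 1.0406)
l(A) = 128/123
(-92420 + l(w(-18, -19))) - 236233 = (-92420 + 128/123) - 236233 = -11367532/123 - 236233 = -40424191/123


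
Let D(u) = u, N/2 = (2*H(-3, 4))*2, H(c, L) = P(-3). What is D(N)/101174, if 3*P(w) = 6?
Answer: 8/50587 ≈ 0.00015814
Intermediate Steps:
P(w) = 2 (P(w) = (1/3)*6 = 2)
H(c, L) = 2
N = 16 (N = 2*((2*2)*2) = 2*(4*2) = 2*8 = 16)
D(N)/101174 = 16/101174 = 16*(1/101174) = 8/50587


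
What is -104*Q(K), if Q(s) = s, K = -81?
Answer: 8424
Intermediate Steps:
-104*Q(K) = -104*(-81) = 8424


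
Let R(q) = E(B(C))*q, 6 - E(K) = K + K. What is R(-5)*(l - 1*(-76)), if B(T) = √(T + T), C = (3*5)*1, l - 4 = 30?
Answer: -3300 + 1100*√30 ≈ 2724.9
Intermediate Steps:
l = 34 (l = 4 + 30 = 34)
C = 15 (C = 15*1 = 15)
B(T) = √2*√T (B(T) = √(2*T) = √2*√T)
E(K) = 6 - 2*K (E(K) = 6 - (K + K) = 6 - 2*K)
R(q) = q*(6 - 2*√30) (R(q) = (6 - 2*√2*√15)*q = (6 - 2*√30)*q = q*(6 - 2*√30))
R(-5)*(l - 1*(-76)) = (2*(-5)*(3 - √30))*(34 - 1*(-76)) = (-30 + 10*√30)*(34 + 76) = (-30 + 10*√30)*110 = -3300 + 1100*√30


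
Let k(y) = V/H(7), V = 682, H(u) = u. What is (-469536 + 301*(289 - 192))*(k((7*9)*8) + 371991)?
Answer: -1146915325841/7 ≈ -1.6384e+11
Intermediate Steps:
k(y) = 682/7
(-469536 + 301*(289 - 192))*(k((7*9)*8) + 371991) = (-469536 + 301*(289 - 192))*(682/7 + 371991) = (-469536 + 301*97)*(2604619/7) = (-469536 + 29197)*(2604619/7) = -440339*2604619/7 = -1146915325841/7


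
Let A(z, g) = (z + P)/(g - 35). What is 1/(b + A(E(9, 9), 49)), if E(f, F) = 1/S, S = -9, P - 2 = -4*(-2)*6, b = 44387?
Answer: 126/5593211 ≈ 2.2527e-5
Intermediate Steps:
P = 50 (P = 2 - 4*(-2)*6 = 2 + 8*6 = 2 + 48 = 50)
E(f, F) = -⅑ (E(f, F) = 1/(-9) = -⅑)
A(z, g) = (50 + z)/(-35 + g) (A(z, g) = (z + 50)/(g - 35) = (50 + z)/(-35 + g))
1/(b + A(E(9, 9), 49)) = 1/(44387 + (50 - ⅑)/(-35 + 49)) = 1/(44387 + (449/9)/14) = 1/(44387 + (1/14)*(449/9)) = 1/(44387 + 449/126) = 1/(5593211/126) = 126/5593211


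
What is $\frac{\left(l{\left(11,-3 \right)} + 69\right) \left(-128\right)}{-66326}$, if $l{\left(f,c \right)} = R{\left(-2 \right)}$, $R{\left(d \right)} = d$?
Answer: $\frac{4288}{33163} \approx 0.1293$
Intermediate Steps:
$l{\left(f,c \right)} = -2$
$\frac{\left(l{\left(11,-3 \right)} + 69\right) \left(-128\right)}{-66326} = \frac{\left(-2 + 69\right) \left(-128\right)}{-66326} = 67 \left(-128\right) \left(- \frac{1}{66326}\right) = \left(-8576\right) \left(- \frac{1}{66326}\right) = \frac{4288}{33163}$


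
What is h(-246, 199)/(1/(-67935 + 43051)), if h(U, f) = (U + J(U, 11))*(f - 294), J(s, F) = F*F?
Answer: -295497500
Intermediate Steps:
J(s, F) = F²
h(U, f) = (-294 + f)*(121 + U) (h(U, f) = (U + 11²)*(f - 294) = (U + 121)*(-294 + f) = (121 + U)*(-294 + f) = (-294 + f)*(121 + U))
h(-246, 199)/(1/(-67935 + 43051)) = (-35574 - 294*(-246) + 121*199 - 246*199)/(1/(-67935 + 43051)) = (-35574 + 72324 + 24079 - 48954)/(1/(-24884)) = 11875/(-1/24884) = 11875*(-24884) = -295497500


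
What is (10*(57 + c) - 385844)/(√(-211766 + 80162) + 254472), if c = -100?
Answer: -8191326444/5396344199 + 64379*I*√32901/5396344199 ≈ -1.5179 + 0.002164*I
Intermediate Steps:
(10*(57 + c) - 385844)/(√(-211766 + 80162) + 254472) = (10*(57 - 100) - 385844)/(√(-211766 + 80162) + 254472) = (10*(-43) - 385844)/(√(-131604) + 254472) = (-430 - 385844)/(2*I*√32901 + 254472) = -386274/(254472 + 2*I*√32901)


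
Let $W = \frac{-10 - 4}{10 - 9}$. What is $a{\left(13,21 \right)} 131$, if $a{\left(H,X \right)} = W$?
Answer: $-1834$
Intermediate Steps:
$W = -14$ ($W = - \frac{14}{1} = \left(-14\right) 1 = -14$)
$a{\left(H,X \right)} = -14$
$a{\left(13,21 \right)} 131 = \left(-14\right) 131 = -1834$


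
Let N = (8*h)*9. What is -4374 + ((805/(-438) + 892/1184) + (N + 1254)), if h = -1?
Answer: -206988511/64824 ≈ -3193.1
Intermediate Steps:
N = -72 (N = (8*(-1))*9 = -8*9 = -72)
-4374 + ((805/(-438) + 892/1184) + (N + 1254)) = -4374 + ((805/(-438) + 892/1184) + (-72 + 1254)) = -4374 + ((805*(-1/438) + 892*(1/1184)) + 1182) = -4374 + ((-805/438 + 223/296) + 1182) = -4374 + (-70303/64824 + 1182) = -4374 + 76551665/64824 = -206988511/64824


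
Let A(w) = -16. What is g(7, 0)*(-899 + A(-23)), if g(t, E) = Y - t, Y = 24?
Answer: -15555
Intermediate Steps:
g(t, E) = 24 - t
g(7, 0)*(-899 + A(-23)) = (24 - 1*7)*(-899 - 16) = (24 - 7)*(-915) = 17*(-915) = -15555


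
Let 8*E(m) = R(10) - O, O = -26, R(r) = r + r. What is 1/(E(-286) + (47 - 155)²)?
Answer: 4/46679 ≈ 8.5692e-5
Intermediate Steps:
R(r) = 2*r
E(m) = 23/4 (E(m) = (2*10 - 1*(-26))/8 = (20 + 26)/8 = (⅛)*46 = 23/4)
1/(E(-286) + (47 - 155)²) = 1/(23/4 + (47 - 155)²) = 1/(23/4 + (-108)²) = 1/(23/4 + 11664) = 1/(46679/4) = 4/46679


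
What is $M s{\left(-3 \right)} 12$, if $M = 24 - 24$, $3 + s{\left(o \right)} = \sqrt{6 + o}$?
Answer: $0$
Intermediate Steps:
$s{\left(o \right)} = -3 + \sqrt{6 + o}$
$M = 0$ ($M = 24 - 24 = 0$)
$M s{\left(-3 \right)} 12 = 0 \left(-3 + \sqrt{6 - 3}\right) 12 = 0 \left(-3 + \sqrt{3}\right) 12 = 0 \cdot 12 = 0$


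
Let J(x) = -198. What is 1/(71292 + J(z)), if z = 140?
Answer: 1/71094 ≈ 1.4066e-5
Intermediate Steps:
1/(71292 + J(z)) = 1/(71292 - 198) = 1/71094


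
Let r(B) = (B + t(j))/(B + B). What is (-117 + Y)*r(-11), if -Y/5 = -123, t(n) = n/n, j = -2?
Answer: 2490/11 ≈ 226.36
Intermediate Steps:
t(n) = 1
Y = 615 (Y = -5*(-123) = 615)
r(B) = (1 + B)/(2*B) (r(B) = (B + 1)/(B + B) = (1 + B)/((2*B)) = (1 + B)*(1/(2*B)) = (1 + B)/(2*B))
(-117 + Y)*r(-11) = (-117 + 615)*((1/2)*(1 - 11)/(-11)) = 498*((1/2)*(-1/11)*(-10)) = 498*(5/11) = 2490/11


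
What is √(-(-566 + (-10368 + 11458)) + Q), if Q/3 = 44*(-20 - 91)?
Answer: 2*I*√3794 ≈ 123.19*I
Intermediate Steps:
Q = -14652 (Q = 3*(44*(-20 - 91)) = 3*(44*(-111)) = 3*(-4884) = -14652)
√(-(-566 + (-10368 + 11458)) + Q) = √(-(-566 + (-10368 + 11458)) - 14652) = √(-(-566 + 1090) - 14652) = √(-1*524 - 14652) = √(-524 - 14652) = √(-15176) = 2*I*√3794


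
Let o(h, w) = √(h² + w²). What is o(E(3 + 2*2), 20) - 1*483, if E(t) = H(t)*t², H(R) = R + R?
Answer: -483 + 2*√117749 ≈ 203.29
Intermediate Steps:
H(R) = 2*R
E(t) = 2*t³ (E(t) = (2*t)*t² = 2*t³)
o(E(3 + 2*2), 20) - 1*483 = √((2*(3 + 2*2)³)² + 20²) - 1*483 = √((2*(3 + 4)³)² + 400) - 483 = √((2*7³)² + 400) - 483 = √((2*343)² + 400) - 483 = √(686² + 400) - 483 = √(470596 + 400) - 483 = √470996 - 483 = 2*√117749 - 483 = -483 + 2*√117749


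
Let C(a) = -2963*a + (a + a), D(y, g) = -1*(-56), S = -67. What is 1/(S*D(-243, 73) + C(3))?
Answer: -1/12635 ≈ -7.9145e-5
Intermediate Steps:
D(y, g) = 56
C(a) = -2961*a (C(a) = -2963*a + 2*a = -2961*a)
1/(S*D(-243, 73) + C(3)) = 1/(-67*56 - 2961*3) = 1/(-3752 - 8883) = 1/(-12635) = -1/12635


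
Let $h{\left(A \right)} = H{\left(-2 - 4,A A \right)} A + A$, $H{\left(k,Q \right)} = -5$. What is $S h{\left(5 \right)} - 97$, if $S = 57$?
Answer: $-1237$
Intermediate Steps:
$h{\left(A \right)} = - 4 A$ ($h{\left(A \right)} = - 5 A + A = - 4 A$)
$S h{\left(5 \right)} - 97 = 57 \left(\left(-4\right) 5\right) - 97 = 57 \left(-20\right) - 97 = -1140 - 97 = -1237$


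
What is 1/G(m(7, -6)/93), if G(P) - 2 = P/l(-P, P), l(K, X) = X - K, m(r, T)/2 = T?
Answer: ⅖ ≈ 0.40000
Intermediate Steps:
m(r, T) = 2*T
G(P) = 5/2 (G(P) = 2 + P/(P - (-1)*P) = 2 + P/(P + P) = 2 + P/((2*P)) = 2 + P*(1/(2*P)) = 2 + ½ = 5/2)
1/G(m(7, -6)/93) = 1/(5/2) = ⅖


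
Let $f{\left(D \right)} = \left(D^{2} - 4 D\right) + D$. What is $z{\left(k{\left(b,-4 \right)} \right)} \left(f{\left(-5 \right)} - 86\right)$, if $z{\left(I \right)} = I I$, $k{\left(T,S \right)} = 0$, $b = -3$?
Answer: $0$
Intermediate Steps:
$f{\left(D \right)} = D^{2} - 3 D$
$z{\left(I \right)} = I^{2}$
$z{\left(k{\left(b,-4 \right)} \right)} \left(f{\left(-5 \right)} - 86\right) = 0^{2} \left(- 5 \left(-3 - 5\right) - 86\right) = 0 \left(\left(-5\right) \left(-8\right) - 86\right) = 0 \left(40 - 86\right) = 0 \left(-46\right) = 0$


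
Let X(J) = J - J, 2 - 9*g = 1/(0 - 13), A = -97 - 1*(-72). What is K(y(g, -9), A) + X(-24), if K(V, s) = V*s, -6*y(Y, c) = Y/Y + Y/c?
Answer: 475/117 ≈ 4.0598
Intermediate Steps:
A = -25 (A = -97 + 72 = -25)
g = 3/13 (g = 2/9 - 1/(9*(0 - 13)) = 2/9 - 1/9/(-13) = 2/9 - 1/9*(-1/13) = 2/9 + 1/117 = 3/13 ≈ 0.23077)
X(J) = 0
y(Y, c) = -1/6 - Y/(6*c) (y(Y, c) = -(Y/Y + Y/c)/6 = -(1 + Y/c)/6 = -1/6 - Y/(6*c))
K(y(g, -9), A) + X(-24) = ((1/6)*(-1*3/13 - 1*(-9))/(-9))*(-25) + 0 = ((1/6)*(-1/9)*(-3/13 + 9))*(-25) + 0 = ((1/6)*(-1/9)*(114/13))*(-25) + 0 = -19/117*(-25) + 0 = 475/117 + 0 = 475/117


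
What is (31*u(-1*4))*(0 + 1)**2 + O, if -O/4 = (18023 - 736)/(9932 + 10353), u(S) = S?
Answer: -2584488/20285 ≈ -127.41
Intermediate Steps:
O = -69148/20285 (O = -4*(18023 - 736)/(9932 + 10353) = -69148/20285 ≈ -3.4088)
(31*u(-1*4))*(0 + 1)**2 + O = (31*(-1*4))*(0 + 1)**2 - 69148/20285 = (31*(-4))*1**2 - 69148/20285 = -124*1 - 69148/20285 = -124 - 69148/20285 = -2584488/20285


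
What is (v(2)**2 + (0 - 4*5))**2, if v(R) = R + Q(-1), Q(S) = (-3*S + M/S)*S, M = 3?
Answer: 256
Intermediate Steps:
Q(S) = S*(-3*S + 3/S) (Q(S) = (-3*S + 3/S)*S = S*(-3*S + 3/S))
v(R) = R (v(R) = R + (3 - 3*(-1)**2) = R + (3 - 3*1) = R + (3 - 3) = R + 0 = R)
(v(2)**2 + (0 - 4*5))**2 = (2**2 + (0 - 4*5))**2 = (4 + (0 - 20))**2 = (4 - 20)**2 = (-16)**2 = 256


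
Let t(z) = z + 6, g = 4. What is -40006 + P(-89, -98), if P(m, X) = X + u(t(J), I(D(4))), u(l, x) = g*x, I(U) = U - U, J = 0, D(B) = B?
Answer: -40104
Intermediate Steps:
t(z) = 6 + z
I(U) = 0
u(l, x) = 4*x
P(m, X) = X (P(m, X) = X + 4*0 = X + 0 = X)
-40006 + P(-89, -98) = -40006 - 98 = -40104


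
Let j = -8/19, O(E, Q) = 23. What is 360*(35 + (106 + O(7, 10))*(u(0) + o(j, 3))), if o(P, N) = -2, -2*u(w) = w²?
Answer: -80280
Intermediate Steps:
u(w) = -w²/2
j = -8/19 (j = -8*1/19 = -8/19 ≈ -0.42105)
360*(35 + (106 + O(7, 10))*(u(0) + o(j, 3))) = 360*(35 + (106 + 23)*(-½*0² - 2)) = 360*(35 + 129*(-½*0 - 2)) = 360*(35 + 129*(0 - 2)) = 360*(35 + 129*(-2)) = 360*(35 - 258) = 360*(-223) = -80280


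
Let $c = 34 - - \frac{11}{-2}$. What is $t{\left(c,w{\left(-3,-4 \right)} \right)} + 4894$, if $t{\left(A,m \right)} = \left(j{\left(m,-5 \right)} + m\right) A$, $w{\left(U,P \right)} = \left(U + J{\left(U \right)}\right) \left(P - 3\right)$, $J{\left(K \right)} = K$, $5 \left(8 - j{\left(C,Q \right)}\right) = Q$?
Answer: $\frac{12695}{2} \approx 6347.5$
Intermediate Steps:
$j{\left(C,Q \right)} = 8 - \frac{Q}{5}$
$c = \frac{57}{2}$ ($c = 34 - \left(-11\right) \left(- \frac{1}{2}\right) = 34 - \frac{11}{2} = \frac{57}{2} \approx 28.5$)
$w{\left(U,P \right)} = 2 U \left(-3 + P\right)$ ($w{\left(U,P \right)} = \left(U + U\right) \left(P - 3\right) = 2 U \left(-3 + P\right)$)
$t{\left(A,m \right)} = A \left(9 + m\right)$ ($t{\left(A,m \right)} = \left(\left(8 - -1\right) + m\right) A = \left(\left(8 + 1\right) + m\right) A = \left(9 + m\right) A = A \left(9 + m\right)$)
$t{\left(c,w{\left(-3,-4 \right)} \right)} + 4894 = \frac{57 \left(9 + 2 \left(-3\right) \left(-3 - 4\right)\right)}{2} + 4894 = \frac{57 \left(9 + 2 \left(-3\right) \left(-7\right)\right)}{2} + 4894 = \frac{57 \left(9 + 42\right)}{2} + 4894 = \frac{57}{2} \cdot 51 + 4894 = \frac{2907}{2} + 4894 = \frac{12695}{2}$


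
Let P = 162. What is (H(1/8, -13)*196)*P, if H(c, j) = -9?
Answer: -285768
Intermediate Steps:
(H(1/8, -13)*196)*P = -9*196*162 = -1764*162 = -285768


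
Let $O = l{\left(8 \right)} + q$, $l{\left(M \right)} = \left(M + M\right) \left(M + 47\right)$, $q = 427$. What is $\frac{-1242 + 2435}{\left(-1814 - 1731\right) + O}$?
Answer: $- \frac{1193}{2238} \approx -0.53306$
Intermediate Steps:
$l{\left(M \right)} = 2 M \left(47 + M\right)$
$O = 1307$ ($O = 2 \cdot 8 \left(47 + 8\right) + 427 = 2 \cdot 8 \cdot 55 + 427 = 880 + 427 = 1307$)
$\frac{-1242 + 2435}{\left(-1814 - 1731\right) + O} = \frac{-1242 + 2435}{\left(-1814 - 1731\right) + 1307} = \frac{1193}{-3545 + 1307} = \frac{1193}{-2238} = 1193 \left(- \frac{1}{2238}\right) = - \frac{1193}{2238}$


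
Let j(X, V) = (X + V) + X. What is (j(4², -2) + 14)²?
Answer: 1936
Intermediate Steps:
j(X, V) = V + 2*X (j(X, V) = (V + X) + X = V + 2*X)
(j(4², -2) + 14)² = ((-2 + 2*4²) + 14)² = ((-2 + 2*16) + 14)² = ((-2 + 32) + 14)² = (30 + 14)² = 44² = 1936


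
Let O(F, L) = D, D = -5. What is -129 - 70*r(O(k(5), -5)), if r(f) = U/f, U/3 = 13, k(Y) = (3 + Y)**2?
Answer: 417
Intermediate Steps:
O(F, L) = -5
U = 39 (U = 3*13 = 39)
r(f) = 39/f
-129 - 70*r(O(k(5), -5)) = -129 - 2730/(-5) = -129 - 2730*(-1)/5 = -129 - 70*(-39/5) = -129 + 546 = 417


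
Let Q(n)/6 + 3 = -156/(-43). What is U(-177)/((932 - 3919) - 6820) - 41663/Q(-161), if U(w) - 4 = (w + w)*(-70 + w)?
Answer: -5861164789/529578 ≈ -11068.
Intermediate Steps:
U(w) = 4 + 2*w*(-70 + w) (U(w) = 4 + (w + w)*(-70 + w) = 4 + (2*w)*(-70 + w) = 4 + 2*w*(-70 + w))
Q(n) = 162/43 (Q(n) = -18 + 6*(-156/(-43)) = -18 + 6*(-156*(-1/43)) = -18 + 6*(156/43) = -18 + 936/43 = 162/43)
U(-177)/((932 - 3919) - 6820) - 41663/Q(-161) = (4 - 140*(-177) + 2*(-177)²)/((932 - 3919) - 6820) - 41663/162/43 = (4 + 24780 + 2*31329)/(-2987 - 6820) - 41663*43/162 = (4 + 24780 + 62658)/(-9807) - 1791509/162 = 87442*(-1/9807) - 1791509/162 = -87442/9807 - 1791509/162 = -5861164789/529578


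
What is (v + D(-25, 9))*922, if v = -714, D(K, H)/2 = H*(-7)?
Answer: -774480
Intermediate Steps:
D(K, H) = -14*H (D(K, H) = 2*(H*(-7)) = 2*(-7*H) = -14*H)
(v + D(-25, 9))*922 = (-714 - 14*9)*922 = (-714 - 126)*922 = -840*922 = -774480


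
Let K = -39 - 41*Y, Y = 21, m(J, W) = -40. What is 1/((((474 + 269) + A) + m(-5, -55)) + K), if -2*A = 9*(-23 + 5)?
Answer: -1/116 ≈ -0.0086207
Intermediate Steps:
K = -900 (K = -39 - 41*21 = -39 - 861 = -900)
A = 81 (A = -9*(-23 + 5)/2 = -9*(-18)/2 = -½*(-162) = 81)
1/((((474 + 269) + A) + m(-5, -55)) + K) = 1/((((474 + 269) + 81) - 40) - 900) = 1/(((743 + 81) - 40) - 900) = 1/((824 - 40) - 900) = 1/(784 - 900) = 1/(-116) = -1/116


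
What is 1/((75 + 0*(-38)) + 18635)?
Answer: 1/18710 ≈ 5.3447e-5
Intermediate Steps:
1/((75 + 0*(-38)) + 18635) = 1/((75 + 0) + 18635) = 1/(75 + 18635) = 1/18710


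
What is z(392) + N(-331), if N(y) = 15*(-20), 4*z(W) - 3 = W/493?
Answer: -589729/1972 ≈ -299.05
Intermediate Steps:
z(W) = ¾ + W/1972 (z(W) = ¾ + (W/493)/4 = ¾ + W/1972)
N(y) = -300
z(392) + N(-331) = (¾ + (1/1972)*392) - 300 = (¾ + 98/493) - 300 = 1871/1972 - 300 = -589729/1972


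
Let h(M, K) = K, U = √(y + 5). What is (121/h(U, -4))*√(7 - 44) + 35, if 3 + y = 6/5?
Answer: 35 - 121*I*√37/4 ≈ 35.0 - 184.0*I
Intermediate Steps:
y = -9/5 (y = -3 + 6/5 = -9/5 ≈ -1.8000)
U = 4*√5/5 (U = √(-9/5 + 5) = √(16/5) = 4*√5/5 ≈ 1.7889)
(121/h(U, -4))*√(7 - 44) + 35 = (121/(-4))*√(7 - 44) + 35 = (121*(-¼))*√(-37) + 35 = -121*I*√37/4 + 35 = 35 - 121*I*√37/4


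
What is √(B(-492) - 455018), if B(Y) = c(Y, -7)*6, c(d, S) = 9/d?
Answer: I*√3059541770/82 ≈ 674.55*I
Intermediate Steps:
B(Y) = 54/Y (B(Y) = (9/Y)*6 = 54/Y)
√(B(-492) - 455018) = √(54/(-492) - 455018) = √(54*(-1/492) - 455018) = √(-9/82 - 455018) = √(-37311485/82) = I*√3059541770/82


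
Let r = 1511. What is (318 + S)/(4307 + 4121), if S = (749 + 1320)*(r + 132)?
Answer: 3399685/8428 ≈ 403.38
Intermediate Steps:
S = 3399367 (S = (749 + 1320)*(1511 + 132) = 2069*1643 = 3399367)
(318 + S)/(4307 + 4121) = (318 + 3399367)/(4307 + 4121) = 3399685/8428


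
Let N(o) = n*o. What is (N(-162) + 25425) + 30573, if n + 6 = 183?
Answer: 27324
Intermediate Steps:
n = 177 (n = -6 + 183 = 177)
N(o) = 177*o
(N(-162) + 25425) + 30573 = (177*(-162) + 25425) + 30573 = (-28674 + 25425) + 30573 = -3249 + 30573 = 27324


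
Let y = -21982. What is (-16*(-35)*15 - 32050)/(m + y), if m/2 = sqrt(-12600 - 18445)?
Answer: 129968575/120833126 + 11825*I*sqrt(31045)/120833126 ≈ 1.0756 + 0.017243*I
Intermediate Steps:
m = 2*I*sqrt(31045) (m = 2*sqrt(-12600 - 18445) = 2*sqrt(-31045) = 2*(I*sqrt(31045)) = 2*I*sqrt(31045) ≈ 352.39*I)
(-16*(-35)*15 - 32050)/(m + y) = (-16*(-35)*15 - 32050)/(2*I*sqrt(31045) - 21982) = (560*15 - 32050)/(-21982 + 2*I*sqrt(31045)) = (8400 - 32050)/(-21982 + 2*I*sqrt(31045)) = -23650/(-21982 + 2*I*sqrt(31045))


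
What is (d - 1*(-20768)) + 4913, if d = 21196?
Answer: 46877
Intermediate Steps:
(d - 1*(-20768)) + 4913 = (21196 - 1*(-20768)) + 4913 = (21196 + 20768) + 4913 = 41964 + 4913 = 46877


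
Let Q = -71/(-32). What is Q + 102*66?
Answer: 215495/32 ≈ 6734.2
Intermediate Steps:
Q = 71/32 (Q = -71*(-1/32) = 71/32 ≈ 2.2188)
Q + 102*66 = 71/32 + 102*66 = 71/32 + 6732 = 215495/32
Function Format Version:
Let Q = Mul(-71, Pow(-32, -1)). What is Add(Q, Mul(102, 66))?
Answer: Rational(215495, 32) ≈ 6734.2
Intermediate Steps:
Q = Rational(71, 32) (Q = Mul(-71, Rational(-1, 32)) = Rational(71, 32) ≈ 2.2188)
Add(Q, Mul(102, 66)) = Add(Rational(71, 32), Mul(102, 66)) = Add(Rational(71, 32), 6732) = Rational(215495, 32)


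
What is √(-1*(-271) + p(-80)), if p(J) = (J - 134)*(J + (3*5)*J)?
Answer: √274191 ≈ 523.63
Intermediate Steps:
p(J) = 16*J*(-134 + J) (p(J) = (-134 + J)*(J + 15*J) = (-134 + J)*(16*J) = 16*J*(-134 + J))
√(-1*(-271) + p(-80)) = √(-1*(-271) + 16*(-80)*(-134 - 80)) = √(271 + 16*(-80)*(-214)) = √(271 + 273920) = √274191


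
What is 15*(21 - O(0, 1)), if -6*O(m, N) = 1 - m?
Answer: 635/2 ≈ 317.50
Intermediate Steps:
O(m, N) = -1/6 + m/6 (O(m, N) = -(1 - m)/6 = -1/6 + m/6)
15*(21 - O(0, 1)) = 15*(21 - (-1/6 + (1/6)*0)) = 15*(21 - (-1/6 + 0)) = 15*(21 - 1*(-1/6)) = 15*(21 + 1/6) = 15*(127/6) = 635/2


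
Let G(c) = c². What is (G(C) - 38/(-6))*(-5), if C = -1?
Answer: -110/3 ≈ -36.667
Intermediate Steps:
(G(C) - 38/(-6))*(-5) = ((-1)² - 38/(-6))*(-5) = (1 - 38*(-⅙))*(-5) = (1 + 19/3)*(-5) = (22/3)*(-5) = -110/3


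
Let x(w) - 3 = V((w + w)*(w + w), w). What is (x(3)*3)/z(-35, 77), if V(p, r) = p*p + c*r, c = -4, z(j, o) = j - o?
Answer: -3861/112 ≈ -34.473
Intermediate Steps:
V(p, r) = p**2 - 4*r (V(p, r) = p*p - 4*r = p**2 - 4*r)
x(w) = 3 - 4*w + 16*w**4 (x(w) = 3 + (((w + w)*(w + w))**2 - 4*w) = 3 + (((2*w)*(2*w))**2 - 4*w) = 3 + ((4*w**2)**2 - 4*w) = 3 + (16*w**4 - 4*w) = 3 + (-4*w + 16*w**4) = 3 - 4*w + 16*w**4)
(x(3)*3)/z(-35, 77) = ((3 - 4*3 + 16*3**4)*3)/(-35 - 1*77) = ((3 - 12 + 16*81)*3)/(-35 - 77) = ((3 - 12 + 1296)*3)/(-112) = (1287*3)*(-1/112) = 3861*(-1/112) = -3861/112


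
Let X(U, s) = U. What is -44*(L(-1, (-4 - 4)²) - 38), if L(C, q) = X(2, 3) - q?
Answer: 4400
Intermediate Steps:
L(C, q) = 2 - q
-44*(L(-1, (-4 - 4)²) - 38) = -44*((2 - (-4 - 4)²) - 38) = -44*((2 - 1*(-8)²) - 38) = -44*((2 - 1*64) - 38) = -44*((2 - 64) - 38) = -44*(-62 - 38) = -44*(-100) = 4400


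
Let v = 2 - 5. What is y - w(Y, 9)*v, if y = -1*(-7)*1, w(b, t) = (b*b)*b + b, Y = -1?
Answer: 1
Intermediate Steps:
w(b, t) = b + b³ (w(b, t) = b²*b + b = b³ + b = b + b³)
v = -3
y = 7 (y = 7*1 = 7)
y - w(Y, 9)*v = 7 - (-1 + (-1)³)*(-3) = 7 - (-1 - 1)*(-3) = 7 - (-2)*(-3) = 7 - 1*6 = 7 - 6 = 1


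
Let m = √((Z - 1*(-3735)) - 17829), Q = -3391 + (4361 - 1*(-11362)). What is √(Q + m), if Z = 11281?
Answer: √(12332 + I*√2813) ≈ 111.05 + 0.2388*I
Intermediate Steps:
Q = 12332 (Q = -3391 + (4361 + 11362) = -3391 + 15723 = 12332)
m = I*√2813 (m = √((11281 - 1*(-3735)) - 17829) = √((11281 + 3735) - 17829) = √(15016 - 17829) = √(-2813) = I*√2813 ≈ 53.038*I)
√(Q + m) = √(12332 + I*√2813)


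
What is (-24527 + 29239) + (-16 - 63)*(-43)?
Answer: 8109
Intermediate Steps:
(-24527 + 29239) + (-16 - 63)*(-43) = 4712 - 79*(-43) = 4712 + 3397 = 8109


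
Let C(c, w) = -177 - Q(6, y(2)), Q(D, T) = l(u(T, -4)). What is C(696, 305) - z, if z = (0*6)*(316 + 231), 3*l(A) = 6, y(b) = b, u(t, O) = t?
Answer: -179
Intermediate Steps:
l(A) = 2 (l(A) = (⅓)*6 = 2)
Q(D, T) = 2
z = 0 (z = 0*547 = 0)
C(c, w) = -179 (C(c, w) = -177 - 1*2 = -177 - 2 = -179)
C(696, 305) - z = -179 - 1*0 = -179 + 0 = -179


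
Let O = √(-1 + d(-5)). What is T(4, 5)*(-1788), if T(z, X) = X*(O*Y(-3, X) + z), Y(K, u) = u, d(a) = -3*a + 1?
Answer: -35760 - 44700*√15 ≈ -2.0888e+5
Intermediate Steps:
d(a) = 1 - 3*a
O = √15 (O = √(-1 + (1 - 3*(-5))) = √(-1 + (1 + 15)) = √(-1 + 16) = √15 ≈ 3.8730)
T(z, X) = X*(z + X*√15) (T(z, X) = X*(√15*X + z) = X*(X*√15 + z) = X*(z + X*√15))
T(4, 5)*(-1788) = (5*(4 + 5*√15))*(-1788) = (20 + 25*√15)*(-1788) = -35760 - 44700*√15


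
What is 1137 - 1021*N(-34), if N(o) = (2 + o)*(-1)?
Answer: -31535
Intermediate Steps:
N(o) = -2 - o
1137 - 1021*N(-34) = 1137 - 1021*(-2 - 1*(-34)) = 1137 - 1021*(-2 + 34) = 1137 - 1021*32 = 1137 - 32672 = -31535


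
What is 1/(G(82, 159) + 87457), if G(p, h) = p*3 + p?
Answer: 1/87785 ≈ 1.1391e-5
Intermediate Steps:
G(p, h) = 4*p (G(p, h) = 3*p + p = 4*p)
1/(G(82, 159) + 87457) = 1/(4*82 + 87457) = 1/(328 + 87457) = 1/87785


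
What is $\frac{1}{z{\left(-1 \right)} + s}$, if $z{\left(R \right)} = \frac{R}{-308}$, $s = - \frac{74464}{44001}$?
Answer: $- \frac{13552308}{22890911} \approx -0.59204$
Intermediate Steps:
$s = - \frac{74464}{44001}$ ($s = \left(-74464\right) \frac{1}{44001} = - \frac{74464}{44001} \approx -1.6923$)
$z{\left(R \right)} = - \frac{R}{308}$ ($z{\left(R \right)} = R \left(- \frac{1}{308}\right) = - \frac{R}{308}$)
$\frac{1}{z{\left(-1 \right)} + s} = \frac{1}{\left(- \frac{1}{308}\right) \left(-1\right) - \frac{74464}{44001}} = \frac{1}{\frac{1}{308} - \frac{74464}{44001}} = \frac{1}{- \frac{22890911}{13552308}} = - \frac{13552308}{22890911}$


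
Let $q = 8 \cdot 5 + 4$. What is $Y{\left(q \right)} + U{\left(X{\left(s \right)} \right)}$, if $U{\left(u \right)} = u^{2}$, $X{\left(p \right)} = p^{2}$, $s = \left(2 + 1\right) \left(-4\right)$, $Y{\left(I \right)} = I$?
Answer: $20780$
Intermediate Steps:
$q = 44$ ($q = 40 + 4 = 44$)
$s = -12$ ($s = 3 \left(-4\right) = -12$)
$Y{\left(q \right)} + U{\left(X{\left(s \right)} \right)} = 44 + \left(\left(-12\right)^{2}\right)^{2} = 44 + 144^{2} = 44 + 20736 = 20780$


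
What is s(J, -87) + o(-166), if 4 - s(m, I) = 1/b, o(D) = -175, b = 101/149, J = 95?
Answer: -17420/101 ≈ -172.48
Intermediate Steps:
b = 101/149 (b = 101*(1/149) = 101/149 ≈ 0.67785)
s(m, I) = 255/101 (s(m, I) = 4 - 1/101/149 = 4 - 1*149/101 = 4 - 149/101 = 255/101)
s(J, -87) + o(-166) = 255/101 - 175 = -17420/101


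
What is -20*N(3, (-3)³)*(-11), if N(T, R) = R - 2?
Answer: -6380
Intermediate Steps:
N(T, R) = -2 + R
-20*N(3, (-3)³)*(-11) = -20*(-2 + (-3)³)*(-11) = -20*(-2 - 27)*(-11) = -20*(-29)*(-11) = 580*(-11) = -6380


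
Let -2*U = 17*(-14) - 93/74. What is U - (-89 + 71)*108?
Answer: 305417/148 ≈ 2063.6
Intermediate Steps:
U = 17705/148 (U = -(17*(-14) - 93/74)/2 = -(-238 - 93*1/74)/2 = -(-238 - 93/74)/2 = -½*(-17705/74) = 17705/148 ≈ 119.63)
U - (-89 + 71)*108 = 17705/148 - (-89 + 71)*108 = 17705/148 - (-18)*108 = 17705/148 - 1*(-1944) = 17705/148 + 1944 = 305417/148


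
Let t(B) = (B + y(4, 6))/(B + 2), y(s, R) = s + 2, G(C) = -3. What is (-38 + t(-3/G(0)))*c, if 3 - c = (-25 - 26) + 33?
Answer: -749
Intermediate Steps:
y(s, R) = 2 + s
t(B) = (6 + B)/(2 + B) (t(B) = (B + (2 + 4))/(B + 2) = (B + 6)/(2 + B) = (6 + B)/(2 + B))
c = 21 (c = 3 - ((-25 - 26) + 33) = 3 - (-51 + 33) = 3 - 1*(-18) = 3 + 18 = 21)
(-38 + t(-3/G(0)))*c = (-38 + (6 - 3/(-3))/(2 - 3/(-3)))*21 = (-38 + (6 - 3*(-1/3))/(2 - 3*(-1/3)))*21 = (-38 + (6 + 1)/(2 + 1))*21 = (-38 + 7/3)*21 = -107/3*21 = -749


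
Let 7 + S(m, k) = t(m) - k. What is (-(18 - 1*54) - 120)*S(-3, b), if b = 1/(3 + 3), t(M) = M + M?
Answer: 1106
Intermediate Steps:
t(M) = 2*M
b = ⅙ (b = 1/6 = ⅙ ≈ 0.16667)
S(m, k) = -7 - k + 2*m (S(m, k) = -7 + (2*m - k) = -7 + (-k + 2*m) = -7 - k + 2*m)
(-(18 - 1*54) - 120)*S(-3, b) = (-(18 - 1*54) - 120)*(-7 - 1*⅙ + 2*(-3)) = (-(18 - 54) - 120)*(-7 - ⅙ - 6) = (-1*(-36) - 120)*(-79/6) = (36 - 120)*(-79/6) = -84*(-79/6) = 1106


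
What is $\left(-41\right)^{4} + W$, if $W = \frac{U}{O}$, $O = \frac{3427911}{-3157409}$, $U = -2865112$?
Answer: $\frac{18732787630079}{3427911} \approx 5.4648 \cdot 10^{6}$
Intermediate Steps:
$O = - \frac{3427911}{3157409}$ ($O = 3427911 \left(- \frac{1}{3157409}\right) = - \frac{3427911}{3157409} \approx -1.0857$)
$W = \frac{9046330414808}{3427911}$ ($W = - \frac{2865112}{- \frac{3427911}{3157409}} = \left(-2865112\right) \left(- \frac{3157409}{3427911}\right) = \frac{9046330414808}{3427911} \approx 2.639 \cdot 10^{6}$)
$\left(-41\right)^{4} + W = \left(-41\right)^{4} + \frac{9046330414808}{3427911} = 2825761 + \frac{9046330414808}{3427911} = \frac{18732787630079}{3427911}$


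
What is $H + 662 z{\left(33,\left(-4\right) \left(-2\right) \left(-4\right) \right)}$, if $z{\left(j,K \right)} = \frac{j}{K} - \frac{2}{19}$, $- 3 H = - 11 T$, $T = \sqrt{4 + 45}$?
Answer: $- \frac{662755}{912} \approx -726.71$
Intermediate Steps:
$T = 7$ ($T = \sqrt{49} = 7$)
$H = \frac{77}{3}$ ($H = - \frac{\left(-11\right) 7}{3} = \left(- \frac{1}{3}\right) \left(-77\right) = \frac{77}{3} \approx 25.667$)
$z{\left(j,K \right)} = - \frac{2}{19} + \frac{j}{K}$ ($z{\left(j,K \right)} = \frac{j}{K} - \frac{2}{19} = - \frac{2}{19} + \frac{j}{K}$)
$H + 662 z{\left(33,\left(-4\right) \left(-2\right) \left(-4\right) \right)} = \frac{77}{3} + 662 \left(- \frac{2}{19} + \frac{33}{\left(-4\right) \left(-2\right) \left(-4\right)}\right) = \frac{77}{3} + 662 \left(- \frac{2}{19} + \frac{33}{8 \left(-4\right)}\right) = \frac{77}{3} + 662 \left(- \frac{2}{19} + \frac{33}{-32}\right) = \frac{77}{3} + 662 \left(- \frac{2}{19} + 33 \left(- \frac{1}{32}\right)\right) = \frac{77}{3} + 662 \left(- \frac{2}{19} - \frac{33}{32}\right) = \frac{77}{3} + 662 \left(- \frac{691}{608}\right) = \frac{77}{3} - \frac{228721}{304} = - \frac{662755}{912}$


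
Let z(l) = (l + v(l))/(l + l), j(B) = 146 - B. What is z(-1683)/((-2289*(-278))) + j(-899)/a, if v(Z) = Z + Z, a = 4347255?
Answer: 8139373/33531405348 ≈ 0.00024274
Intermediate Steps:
v(Z) = 2*Z
z(l) = 3/2 (z(l) = (l + 2*l)/(l + l) = (3*l)/((2*l)) = (3*l)*(1/(2*l)) = 3/2)
z(-1683)/((-2289*(-278))) + j(-899)/a = 3/(2*((-2289*(-278)))) + (146 - 1*(-899))/4347255 = (3/2)/636342 + (146 + 899)*(1/4347255) = (3/2)*(1/636342) + 1045*(1/4347255) = 1/424228 + 19/79041 = 8139373/33531405348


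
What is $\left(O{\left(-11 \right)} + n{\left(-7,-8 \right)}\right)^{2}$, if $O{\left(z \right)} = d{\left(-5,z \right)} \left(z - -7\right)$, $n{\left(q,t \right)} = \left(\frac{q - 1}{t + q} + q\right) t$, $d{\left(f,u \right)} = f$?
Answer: $\frac{1157776}{225} \approx 5145.7$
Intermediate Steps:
$n{\left(q,t \right)} = t \left(q + \frac{-1 + q}{q + t}\right)$ ($n{\left(q,t \right)} = \left(\frac{-1 + q}{q + t} + q\right) t = \left(q + \frac{-1 + q}{q + t}\right) t = t \left(q + \frac{-1 + q}{q + t}\right)$)
$O{\left(z \right)} = -35 - 5 z$ ($O{\left(z \right)} = - 5 \left(z - -7\right) = - 5 \left(z + 7\right) = - 5 \left(7 + z\right) = -35 - 5 z$)
$\left(O{\left(-11 \right)} + n{\left(-7,-8 \right)}\right)^{2} = \left(\left(-35 - -55\right) - \frac{8 \left(-1 - 7 + \left(-7\right)^{2} - -56\right)}{-7 - 8}\right)^{2} = \left(\left(-35 + 55\right) - \frac{8 \left(-1 - 7 + 49 + 56\right)}{-15}\right)^{2} = \left(20 - \left(- \frac{8}{15}\right) 97\right)^{2} = \left(20 + \frac{776}{15}\right)^{2} = \left(\frac{1076}{15}\right)^{2} = \frac{1157776}{225}$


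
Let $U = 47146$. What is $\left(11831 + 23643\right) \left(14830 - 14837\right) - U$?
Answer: $-295464$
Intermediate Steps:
$\left(11831 + 23643\right) \left(14830 - 14837\right) - U = \left(11831 + 23643\right) \left(14830 - 14837\right) - 47146 = 35474 \left(-7\right) - 47146 = -248318 - 47146 = -295464$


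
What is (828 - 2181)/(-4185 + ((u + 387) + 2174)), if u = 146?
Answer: 1353/1478 ≈ 0.91543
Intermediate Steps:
(828 - 2181)/(-4185 + ((u + 387) + 2174)) = (828 - 2181)/(-4185 + ((146 + 387) + 2174)) = -1353/(-4185 + (533 + 2174)) = -1353/(-4185 + 2707) = -1353/(-1478) = -1353*(-1/1478) = 1353/1478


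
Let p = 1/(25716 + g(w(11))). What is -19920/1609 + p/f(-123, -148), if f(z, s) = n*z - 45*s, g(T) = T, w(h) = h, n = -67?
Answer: -7636491896231/616823065443 ≈ -12.380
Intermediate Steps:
p = 1/25727 (p = 1/(25716 + 11) = 1/25727 ≈ 3.8870e-5)
f(z, s) = -67*z - 45*s
-19920/1609 + p/f(-123, -148) = -19920/1609 + 1/(25727*(-67*(-123) - 45*(-148))) = -19920*1/1609 + 1/(25727*(8241 + 6660)) = -19920/1609 + (1/25727)/14901 = -19920/1609 + (1/25727)*(1/14901) = -19920/1609 + 1/383358027 = -7636491896231/616823065443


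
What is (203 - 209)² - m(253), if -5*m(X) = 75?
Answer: 51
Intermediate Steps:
m(X) = -15 (m(X) = -⅕*75 = -15)
(203 - 209)² - m(253) = (203 - 209)² - 1*(-15) = (-6)² + 15 = 36 + 15 = 51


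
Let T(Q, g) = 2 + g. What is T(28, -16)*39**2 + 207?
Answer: -21087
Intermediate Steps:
T(28, -16)*39**2 + 207 = (2 - 16)*39**2 + 207 = -14*1521 + 207 = -21294 + 207 = -21087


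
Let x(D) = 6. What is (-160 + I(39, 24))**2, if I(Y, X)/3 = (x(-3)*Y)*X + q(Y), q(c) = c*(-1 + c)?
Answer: 446645956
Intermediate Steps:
I(Y, X) = 3*Y*(-1 + Y) + 18*X*Y (I(Y, X) = 3*((6*Y)*X + Y*(-1 + Y)) = 3*(6*X*Y + Y*(-1 + Y)) = 3*(Y*(-1 + Y) + 6*X*Y) = 3*Y*(-1 + Y) + 18*X*Y)
(-160 + I(39, 24))**2 = (-160 + 3*39*(-1 + 39 + 6*24))**2 = (-160 + 3*39*(-1 + 39 + 144))**2 = (-160 + 3*39*182)**2 = (-160 + 21294)**2 = 21134**2 = 446645956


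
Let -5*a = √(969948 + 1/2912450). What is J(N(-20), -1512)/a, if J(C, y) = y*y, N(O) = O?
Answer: -57153600*√329098118777911298/2824925052601 ≈ -11606.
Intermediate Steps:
J(C, y) = y²
a = -√329098118777911298/2912450 (a = -√(969948 + 1/2912450)/5 = -√329098118777911298/2912450 ≈ -196.97)
J(N(-20), -1512)/a = (-1512)²/((-√329098118777911298/2912450)) = 2286144*(-25*√329098118777911298/2824925052601) = -57153600*√329098118777911298/2824925052601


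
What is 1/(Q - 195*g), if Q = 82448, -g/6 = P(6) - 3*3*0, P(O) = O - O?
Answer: 1/82448 ≈ 1.2129e-5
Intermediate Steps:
P(O) = 0
g = 0 (g = -6*(0 - 3*3*0) = -6*(0 - 9*0) = -6*(0 - 1*0) = -6*(0 + 0) = -6*0 = 0)
1/(Q - 195*g) = 1/(82448 - 195*0) = 1/(82448 + 0) = 1/82448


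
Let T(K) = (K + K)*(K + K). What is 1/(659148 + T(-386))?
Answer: 1/1255132 ≈ 7.9673e-7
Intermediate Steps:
T(K) = 4*K² (T(K) = (2*K)*(2*K) = 4*K²)
1/(659148 + T(-386)) = 1/(659148 + 4*(-386)²) = 1/(659148 + 4*148996) = 1/(659148 + 595984) = 1/1255132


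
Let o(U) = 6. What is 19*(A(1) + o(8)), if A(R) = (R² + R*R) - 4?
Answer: 76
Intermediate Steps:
A(R) = -4 + 2*R² (A(R) = (R² + R²) - 4 = 2*R² - 4 = -4 + 2*R²)
19*(A(1) + o(8)) = 19*((-4 + 2*1²) + 6) = 19*((-4 + 2*1) + 6) = 19*((-4 + 2) + 6) = 19*(-2 + 6) = 19*4 = 76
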